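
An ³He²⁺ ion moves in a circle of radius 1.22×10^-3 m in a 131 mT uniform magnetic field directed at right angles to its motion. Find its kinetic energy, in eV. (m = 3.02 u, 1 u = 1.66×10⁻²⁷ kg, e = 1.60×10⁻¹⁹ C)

v = qBr/m = (2×1.60×10^-19)(0.131)(1.22×10^-3) / (5.01×10^-27) = 1.02×10^4 m/s.
K = ½mv² = 0.5·(5.01×10^-27)·(1.02×10^4)² = 2.61×10^-19 J = 1.63 eV.

K ≈ 1.63 eV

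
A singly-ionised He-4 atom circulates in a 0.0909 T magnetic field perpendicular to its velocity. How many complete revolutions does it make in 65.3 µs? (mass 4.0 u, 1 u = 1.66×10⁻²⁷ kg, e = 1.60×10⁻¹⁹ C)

T = 2πm/(qB) = 2π(6.64×10^-27) / [(1×1.60×10^-19)(0.0909)] = 2.8686×10^-6 s.
N = t/T = 6.53×10^-5 / 2.8686×10^-6 ≈ 22.76, so 22 complete revolutions.

N = 22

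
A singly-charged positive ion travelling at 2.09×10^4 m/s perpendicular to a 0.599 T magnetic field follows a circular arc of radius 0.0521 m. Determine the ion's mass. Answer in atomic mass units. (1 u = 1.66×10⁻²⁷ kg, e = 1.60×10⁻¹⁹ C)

m ≈ 144 u

qvB = mv²/r ⇒ m = qBr/v.
m = (1×1.60×10^-19)(0.599)(0.0521) / (2.09×10^4) = 2.39×10^-25 kg = 144 u.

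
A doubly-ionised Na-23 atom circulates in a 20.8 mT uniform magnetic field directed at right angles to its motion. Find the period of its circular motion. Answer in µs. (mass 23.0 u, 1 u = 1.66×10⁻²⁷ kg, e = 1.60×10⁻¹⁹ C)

The cyclotron period is independent of speed: T = 2πm/(qB).
T = 2π(3.82×10^-26) / [(2×1.60×10^-19)(0.0208)] = 3.60×10^-5 s.

T ≈ 36.0 µs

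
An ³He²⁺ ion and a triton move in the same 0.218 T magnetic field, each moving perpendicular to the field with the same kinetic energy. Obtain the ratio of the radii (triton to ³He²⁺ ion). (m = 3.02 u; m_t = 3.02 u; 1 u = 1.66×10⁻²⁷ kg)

r = √(2mK)/(qB) ⇒ at equal K, r ∝ √m/q.
r_{triton}/r_{³He²⁺ ion} = 2.00.

ratio ≈ 2.00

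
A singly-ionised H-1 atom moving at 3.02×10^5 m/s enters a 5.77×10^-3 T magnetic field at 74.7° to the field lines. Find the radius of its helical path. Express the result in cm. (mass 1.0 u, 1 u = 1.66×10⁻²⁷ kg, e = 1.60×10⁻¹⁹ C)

Only the perpendicular component v⊥ = v sin74.7° = 2.91×10^5 m/s is bent by the field.
r = m v⊥ /(qB) = (1.66×10^-27)(2.91×10^5) / [(1×1.60×10^-19)(5.77×10^-3)] = 0.524 m.

r ≈ 52.4 cm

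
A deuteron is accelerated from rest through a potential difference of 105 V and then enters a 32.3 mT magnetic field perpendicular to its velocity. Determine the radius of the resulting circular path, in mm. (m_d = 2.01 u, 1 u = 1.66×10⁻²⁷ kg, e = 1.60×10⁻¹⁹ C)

r ≈ 64.8 mm

The kinetic energy gained is K = qV = (1×1.60×10^-19)(105) = 1.68×10^-17 J.
v = √(2K/m) = 1.00×10^5 m/s.
r = mv/(qB) = (3.34×10^-27)(1.00×10^5) / [(1×1.60×10^-19)(0.0323)] = 0.0648 m.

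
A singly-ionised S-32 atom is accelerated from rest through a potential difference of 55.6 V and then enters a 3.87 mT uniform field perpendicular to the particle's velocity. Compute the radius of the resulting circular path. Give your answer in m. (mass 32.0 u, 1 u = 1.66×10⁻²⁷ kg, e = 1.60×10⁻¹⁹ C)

The kinetic energy gained is K = qV = (1×1.60×10^-19)(55.6) = 8.90×10^-18 J.
v = √(2K/m) = 1.83×10^4 m/s.
r = mv/(qB) = (5.31×10^-26)(1.83×10^4) / [(1×1.60×10^-19)(3.87×10^-3)] = 1.57 m.

r ≈ 1.57 m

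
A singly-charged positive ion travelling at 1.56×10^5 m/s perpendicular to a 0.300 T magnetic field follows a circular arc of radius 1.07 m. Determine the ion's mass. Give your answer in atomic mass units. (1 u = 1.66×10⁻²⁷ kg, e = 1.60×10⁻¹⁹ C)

qvB = mv²/r ⇒ m = qBr/v.
m = (1×1.60×10^-19)(0.300)(1.07) / (1.56×10^5) = 3.29×10^-25 kg = 198 u.

m ≈ 198 u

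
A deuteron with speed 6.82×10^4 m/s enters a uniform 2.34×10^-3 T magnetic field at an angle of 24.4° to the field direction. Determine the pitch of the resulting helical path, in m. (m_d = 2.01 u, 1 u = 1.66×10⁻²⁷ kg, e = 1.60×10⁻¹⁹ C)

The velocity component along B is v∥ = v cos24.4° = 6.21×10^4 m/s.
The cyclotron period T = 2πm/(qB) = 5.60×10^-5 s is set by m, q, B alone.
Pitch = v∥·T = (6.21×10^4)(5.60×10^-5) = 3.48 m.

pitch ≈ 3.48 m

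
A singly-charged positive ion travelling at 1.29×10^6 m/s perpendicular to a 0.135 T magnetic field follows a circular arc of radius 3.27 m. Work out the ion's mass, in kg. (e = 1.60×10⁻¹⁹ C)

m ≈ 5.48×10^-26 kg

qvB = mv²/r ⇒ m = qBr/v.
m = (1×1.60×10^-19)(0.135)(3.27) / (1.29×10^6) = 5.48×10^-26 kg.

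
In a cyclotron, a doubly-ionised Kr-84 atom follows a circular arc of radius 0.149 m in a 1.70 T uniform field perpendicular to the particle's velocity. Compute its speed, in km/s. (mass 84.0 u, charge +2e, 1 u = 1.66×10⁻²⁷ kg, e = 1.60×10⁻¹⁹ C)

From qvB = mv²/r, v = qBr/m.
v = (2×1.60×10^-19)(1.70)(0.149) / (1.39×10^-25) = 5.81×10^5 m/s.

v ≈ 581 km/s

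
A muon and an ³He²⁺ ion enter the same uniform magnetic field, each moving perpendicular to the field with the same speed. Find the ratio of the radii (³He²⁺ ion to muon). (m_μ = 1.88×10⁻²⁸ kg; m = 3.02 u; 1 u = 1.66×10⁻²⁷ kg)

r = mv/(qB) ⇒ at equal v, r ∝ m/q.
r_{³He²⁺ ion}/r_{muon} = 13.3.

ratio ≈ 13.3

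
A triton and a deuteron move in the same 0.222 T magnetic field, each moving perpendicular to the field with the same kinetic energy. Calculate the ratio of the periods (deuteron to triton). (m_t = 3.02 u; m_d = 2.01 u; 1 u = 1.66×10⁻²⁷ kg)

ratio ≈ 0.666

T = 2πm/(qB) is independent of speed, so T₂/T₁ = (m₂/q₂)/(m₁/q₁).
T_{deuteron}/T_{triton} = (3.34×10^-27/1e) / (5.01×10^-27/1e) = 0.666.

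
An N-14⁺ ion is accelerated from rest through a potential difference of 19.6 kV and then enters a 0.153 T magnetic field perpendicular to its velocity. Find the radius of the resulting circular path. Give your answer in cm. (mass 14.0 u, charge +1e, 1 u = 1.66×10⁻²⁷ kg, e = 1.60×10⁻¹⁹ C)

r ≈ 49.3 cm

The kinetic energy gained is K = qV = (1×1.60×10^-19)(1.96×10^4) = 3.14×10^-15 J.
v = √(2K/m) = 5.19×10^5 m/s.
r = mv/(qB) = (2.32×10^-26)(5.19×10^5) / [(1×1.60×10^-19)(0.153)] = 0.493 m.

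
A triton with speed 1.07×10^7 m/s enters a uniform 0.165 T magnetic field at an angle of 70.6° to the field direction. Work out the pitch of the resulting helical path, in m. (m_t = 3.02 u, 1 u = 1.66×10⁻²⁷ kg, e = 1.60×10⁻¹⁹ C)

pitch ≈ 4.24 m

The velocity component along B is v∥ = v cos70.6° = 3.55×10^6 m/s.
The cyclotron period T = 2πm/(qB) = 1.19×10^-6 s is set by m, q, B alone.
Pitch = v∥·T = (3.55×10^6)(1.19×10^-6) = 4.24 m.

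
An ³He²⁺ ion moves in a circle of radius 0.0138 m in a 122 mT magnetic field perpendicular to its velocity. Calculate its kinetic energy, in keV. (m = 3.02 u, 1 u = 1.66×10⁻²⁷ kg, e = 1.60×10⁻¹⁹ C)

v = qBr/m = (2×1.60×10^-19)(0.122)(0.0138) / (5.01×10^-27) = 1.07×10^5 m/s.
K = ½mv² = 0.5·(5.01×10^-27)·(1.07×10^5)² = 2.89×10^-17 J = 0.181 keV.

K ≈ 0.181 keV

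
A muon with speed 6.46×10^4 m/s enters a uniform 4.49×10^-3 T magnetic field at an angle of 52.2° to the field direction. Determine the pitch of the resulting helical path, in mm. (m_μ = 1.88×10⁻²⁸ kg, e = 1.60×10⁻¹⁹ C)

pitch ≈ 65.1 mm

The velocity component along B is v∥ = v cos52.2° = 3.96×10^4 m/s.
The cyclotron period T = 2πm/(qB) = 1.64×10^-6 s is set by m, q, B alone.
Pitch = v∥·T = (3.96×10^4)(1.64×10^-6) = 0.0651 m.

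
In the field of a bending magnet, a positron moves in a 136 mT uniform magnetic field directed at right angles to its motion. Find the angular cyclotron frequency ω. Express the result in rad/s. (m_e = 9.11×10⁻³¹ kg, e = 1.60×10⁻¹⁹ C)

ω ≈ 2.39×10^10 rad/s

ω = qB/m = (1×1.60×10^-19)(0.136) / (9.11×10^-31) = 2.39×10^10 rad/s.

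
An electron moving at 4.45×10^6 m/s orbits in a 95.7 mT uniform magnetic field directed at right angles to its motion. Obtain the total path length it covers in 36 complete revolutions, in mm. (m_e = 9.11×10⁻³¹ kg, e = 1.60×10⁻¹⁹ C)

r = mv/(qB) = 2.65×10^-4 m, so one revolution covers 2πr = 1.66×10^-3 m.
In 36 revolutions: L = 36·2πr = 0.0599 m.

L ≈ 59.9 mm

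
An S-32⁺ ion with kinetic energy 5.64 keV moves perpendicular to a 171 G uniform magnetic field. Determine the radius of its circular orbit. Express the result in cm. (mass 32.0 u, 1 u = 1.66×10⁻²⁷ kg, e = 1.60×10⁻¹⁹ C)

r ≈ 358 cm

Convert the energy: K = 5.64 keV = 9.02×10^-16 J.
v = √(2K/m) = √(2·9.02×10^-16/5.31×10^-26) = 1.84×10^5 m/s.
r = mv/(qB) = (5.31×10^-26)(1.84×10^5) / [(1×1.60×10^-19)(0.0171)] = 3.58 m.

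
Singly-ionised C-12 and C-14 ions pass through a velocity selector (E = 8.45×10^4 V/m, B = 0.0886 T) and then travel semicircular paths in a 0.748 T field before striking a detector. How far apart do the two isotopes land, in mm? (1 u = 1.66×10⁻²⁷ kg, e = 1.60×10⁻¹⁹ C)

Δd ≈ 52.9 mm

Both emerge at v = E/B₁ = 9.54×10^5 m/s.
r = mv/(qB₂), so r₁ = 0.1587 m and r₂ = 0.1852 m, giving Δr = 0.0265 m.
After a semicircle each ion lands a diameter 2r from the entry slit, so the separation is 2Δr = 0.0529 m.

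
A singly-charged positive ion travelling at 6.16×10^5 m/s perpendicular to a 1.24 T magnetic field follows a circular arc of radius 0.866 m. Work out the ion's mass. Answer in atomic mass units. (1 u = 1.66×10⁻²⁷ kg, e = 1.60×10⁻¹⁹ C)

m ≈ 168 u

qvB = mv²/r ⇒ m = qBr/v.
m = (1×1.60×10^-19)(1.24)(0.866) / (6.16×10^5) = 2.79×10^-25 kg = 168 u.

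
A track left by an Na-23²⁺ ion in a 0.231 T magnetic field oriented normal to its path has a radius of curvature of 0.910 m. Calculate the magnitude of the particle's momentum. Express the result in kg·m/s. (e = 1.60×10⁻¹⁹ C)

p ≈ 6.73×10^-20 kg·m/s

Since qvB = mv²/r, the momentum p = mv = qBr.
p = (2×1.60×10^-19)(0.231)(0.910) = 6.73×10^-20 kg·m/s.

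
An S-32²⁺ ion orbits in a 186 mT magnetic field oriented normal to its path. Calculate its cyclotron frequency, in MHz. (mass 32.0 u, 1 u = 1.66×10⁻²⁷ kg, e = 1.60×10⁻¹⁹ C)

f ≈ 0.178 MHz

f = qB/(2πm) = (2×1.60×10^-19)(0.186) / [2π(5.31×10^-26)] = 1.78×10^5 Hz.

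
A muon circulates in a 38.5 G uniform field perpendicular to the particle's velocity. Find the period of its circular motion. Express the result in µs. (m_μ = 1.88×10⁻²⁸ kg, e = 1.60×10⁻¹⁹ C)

The cyclotron period is independent of speed: T = 2πm/(qB).
T = 2π(1.88×10^-28) / [(1×1.60×10^-19)(3.85×10^-3)] = 1.92×10^-6 s.

T ≈ 1.92 µs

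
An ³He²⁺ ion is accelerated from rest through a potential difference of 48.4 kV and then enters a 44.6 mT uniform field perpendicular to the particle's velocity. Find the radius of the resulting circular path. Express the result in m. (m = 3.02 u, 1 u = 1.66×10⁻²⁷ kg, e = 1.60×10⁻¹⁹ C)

The kinetic energy gained is K = qV = (2×1.60×10^-19)(4.84×10^4) = 1.55×10^-14 J.
v = √(2K/m) = 2.49×10^6 m/s.
r = mv/(qB) = (5.01×10^-27)(2.49×10^6) / [(2×1.60×10^-19)(0.0446)] = 0.873 m.

r ≈ 0.873 m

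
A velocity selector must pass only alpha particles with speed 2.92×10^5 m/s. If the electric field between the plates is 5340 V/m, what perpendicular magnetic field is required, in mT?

B ≈ 18.3 mT

qE = qvB ⇒ B = E/v = (5340) / (2.92×10^5) = 0.0183 T.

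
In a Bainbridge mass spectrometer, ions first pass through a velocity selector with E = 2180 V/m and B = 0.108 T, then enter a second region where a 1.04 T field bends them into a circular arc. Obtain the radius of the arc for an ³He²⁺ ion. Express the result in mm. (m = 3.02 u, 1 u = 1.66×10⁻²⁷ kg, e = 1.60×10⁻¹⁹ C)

The selector passes v = E/B = 2180/0.108 = 2.02×10^4 m/s.
In the deflection region, r = mv/(qB₂) = (5.01×10^-27)(2.02×10^4) / [(2×1.60×10^-19)(1.04)] = 3.04×10^-4 m.

r ≈ 0.304 mm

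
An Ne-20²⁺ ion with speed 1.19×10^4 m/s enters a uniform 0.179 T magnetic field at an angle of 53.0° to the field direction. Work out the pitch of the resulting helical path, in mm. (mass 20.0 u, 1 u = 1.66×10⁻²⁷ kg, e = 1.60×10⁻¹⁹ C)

The velocity component along B is v∥ = v cos53.0° = 7160 m/s.
The cyclotron period T = 2πm/(qB) = 3.64×10^-6 s is set by m, q, B alone.
Pitch = v∥·T = (7160)(3.64×10^-6) = 0.0261 m.

pitch ≈ 26.1 mm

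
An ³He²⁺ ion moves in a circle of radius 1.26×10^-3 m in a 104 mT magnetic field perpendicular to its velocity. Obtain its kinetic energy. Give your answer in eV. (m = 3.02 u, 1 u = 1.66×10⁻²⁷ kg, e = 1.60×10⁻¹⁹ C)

v = qBr/m = (2×1.60×10^-19)(0.104)(1.26×10^-3) / (5.01×10^-27) = 8360 m/s.
K = ½mv² = 0.5·(5.01×10^-27)·(8360)² = 1.75×10^-19 J = 1.10 eV.

K ≈ 1.10 eV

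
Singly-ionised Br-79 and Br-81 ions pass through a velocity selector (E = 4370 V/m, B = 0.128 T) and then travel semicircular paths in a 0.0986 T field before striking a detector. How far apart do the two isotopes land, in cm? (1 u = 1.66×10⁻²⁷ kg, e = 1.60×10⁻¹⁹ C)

Δd ≈ 1.44 cm

Both emerge at v = E/B₁ = 3.41×10^4 m/s.
r = mv/(qB₂), so r₁ = 0.28380 m and r₂ = 0.29098 m, giving Δr = 7.18×10^-3 m.
After a semicircle each ion lands a diameter 2r from the entry slit, so the separation is 2Δr = 0.0144 m.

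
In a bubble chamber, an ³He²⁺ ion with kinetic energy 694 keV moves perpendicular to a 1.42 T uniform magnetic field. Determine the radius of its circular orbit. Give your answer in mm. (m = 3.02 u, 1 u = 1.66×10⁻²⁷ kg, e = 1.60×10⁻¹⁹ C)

Convert the energy: K = 694 keV = 1.11×10^-13 J.
v = √(2K/m) = √(2·1.11×10^-13/5.01×10^-27) = 6.66×10^6 m/s.
r = mv/(qB) = (5.01×10^-27)(6.66×10^6) / [(2×1.60×10^-19)(1.42)] = 0.0734 m.

r ≈ 73.4 mm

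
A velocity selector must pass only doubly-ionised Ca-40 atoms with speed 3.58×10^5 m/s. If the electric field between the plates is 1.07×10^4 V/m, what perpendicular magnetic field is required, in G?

qE = qvB ⇒ B = E/v = (1.07×10^4) / (3.58×10^5) = 0.0299 T.

B ≈ 299 G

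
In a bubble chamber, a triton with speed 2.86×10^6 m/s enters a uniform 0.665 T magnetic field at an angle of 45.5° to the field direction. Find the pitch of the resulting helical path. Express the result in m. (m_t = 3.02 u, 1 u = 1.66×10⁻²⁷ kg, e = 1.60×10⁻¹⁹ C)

The velocity component along B is v∥ = v cos45.5° = 2.00×10^6 m/s.
The cyclotron period T = 2πm/(qB) = 2.96×10^-7 s is set by m, q, B alone.
Pitch = v∥·T = (2.00×10^6)(2.96×10^-7) = 0.593 m.

pitch ≈ 0.593 m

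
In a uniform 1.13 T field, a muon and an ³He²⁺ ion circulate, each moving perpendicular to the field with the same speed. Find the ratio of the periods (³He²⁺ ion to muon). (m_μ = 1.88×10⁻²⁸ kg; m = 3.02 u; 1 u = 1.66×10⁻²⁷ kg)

T = 2πm/(qB) is independent of speed, so T₂/T₁ = (m₂/q₂)/(m₁/q₁).
T_{³He²⁺ ion}/T_{muon} = (5.01×10^-27/2e) / (1.88×10^-28/1e) = 13.3.

ratio ≈ 13.3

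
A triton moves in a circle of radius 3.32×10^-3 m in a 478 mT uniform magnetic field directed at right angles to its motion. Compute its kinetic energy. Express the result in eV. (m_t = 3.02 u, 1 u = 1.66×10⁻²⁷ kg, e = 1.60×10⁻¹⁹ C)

v = qBr/m = (1×1.60×10^-19)(0.478)(3.32×10^-3) / (5.01×10^-27) = 5.06×10^4 m/s.
K = ½mv² = 0.5·(5.01×10^-27)·(5.06×10^4)² = 6.43×10^-18 J = 40.2 eV.

K ≈ 40.2 eV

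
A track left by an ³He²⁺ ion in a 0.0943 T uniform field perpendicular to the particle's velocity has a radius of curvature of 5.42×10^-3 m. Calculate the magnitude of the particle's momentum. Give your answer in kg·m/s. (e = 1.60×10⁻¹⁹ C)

p ≈ 1.64×10^-22 kg·m/s

Since qvB = mv²/r, the momentum p = mv = qBr.
p = (2×1.60×10^-19)(0.0943)(5.42×10^-3) = 1.64×10^-22 kg·m/s.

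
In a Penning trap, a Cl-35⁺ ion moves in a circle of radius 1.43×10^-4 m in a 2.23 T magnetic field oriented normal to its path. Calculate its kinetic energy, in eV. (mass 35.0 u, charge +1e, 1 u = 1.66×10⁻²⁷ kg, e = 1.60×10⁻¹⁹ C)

K ≈ 0.140 eV

v = qBr/m = (1×1.60×10^-19)(2.23)(1.43×10^-4) / (5.81×10^-26) = 878 m/s.
K = ½mv² = 0.5·(5.81×10^-26)·(878)² = 2.24×10^-20 J = 0.140 eV.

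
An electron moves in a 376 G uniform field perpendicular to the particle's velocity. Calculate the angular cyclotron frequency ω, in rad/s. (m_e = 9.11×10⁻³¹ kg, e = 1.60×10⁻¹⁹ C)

ω ≈ 6.60×10^9 rad/s

ω = qB/m = (1×1.60×10^-19)(0.0376) / (9.11×10^-31) = 6.60×10^9 rad/s.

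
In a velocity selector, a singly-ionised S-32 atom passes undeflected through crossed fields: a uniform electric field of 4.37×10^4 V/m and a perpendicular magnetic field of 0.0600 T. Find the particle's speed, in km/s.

For zero net force, qE = qvB, so v = E/B.
v = (4.37×10^4) / (0.0600) = 7.28×10^5 m/s.

v ≈ 728 km/s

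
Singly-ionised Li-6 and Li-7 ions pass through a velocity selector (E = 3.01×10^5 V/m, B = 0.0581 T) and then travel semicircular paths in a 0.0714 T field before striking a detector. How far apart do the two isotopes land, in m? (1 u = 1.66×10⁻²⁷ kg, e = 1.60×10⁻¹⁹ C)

Both emerge at v = E/B₁ = 5.18×10^6 m/s.
r = mv/(qB₂), so r₁ = 4.517 m and r₂ = 5.270 m, giving Δr = 0.753 m.
After a semicircle each ion lands a diameter 2r from the entry slit, so the separation is 2Δr = 1.51 m.

Δd ≈ 1.51 m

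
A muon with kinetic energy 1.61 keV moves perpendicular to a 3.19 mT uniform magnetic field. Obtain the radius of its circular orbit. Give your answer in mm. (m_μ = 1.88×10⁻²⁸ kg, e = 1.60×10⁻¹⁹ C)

Convert the energy: K = 1.61 keV = 2.58×10^-16 J.
v = √(2K/m) = √(2·2.58×10^-16/1.88×10^-28) = 1.66×10^6 m/s.
r = mv/(qB) = (1.88×10^-28)(1.66×10^6) / [(1×1.60×10^-19)(3.19×10^-3)] = 0.610 m.

r ≈ 610 mm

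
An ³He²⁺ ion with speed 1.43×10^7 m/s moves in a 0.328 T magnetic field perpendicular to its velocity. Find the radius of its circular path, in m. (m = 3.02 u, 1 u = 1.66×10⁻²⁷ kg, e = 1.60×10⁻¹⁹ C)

r ≈ 0.683 m

The magnetic force provides the centripetal force: qvB = mv²/r, so r = mv/(qB).
r = (5.01×10^-27 kg)(1.43×10^7 m/s) / [(2×1.60×10^-19 C)(0.328 T)] = 0.683 m.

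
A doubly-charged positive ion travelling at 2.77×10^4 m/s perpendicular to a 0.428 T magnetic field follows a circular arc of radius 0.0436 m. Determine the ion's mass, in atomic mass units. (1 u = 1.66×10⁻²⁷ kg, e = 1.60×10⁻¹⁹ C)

qvB = mv²/r ⇒ m = qBr/v.
m = (2×1.60×10^-19)(0.428)(0.0436) / (2.77×10^4) = 2.16×10^-25 kg = 130 u.

m ≈ 130 u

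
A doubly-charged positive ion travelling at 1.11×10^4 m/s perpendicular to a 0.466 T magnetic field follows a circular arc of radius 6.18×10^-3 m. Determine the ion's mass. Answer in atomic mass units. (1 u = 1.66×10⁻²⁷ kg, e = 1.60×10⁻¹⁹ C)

qvB = mv²/r ⇒ m = qBr/v.
m = (2×1.60×10^-19)(0.466)(6.18×10^-3) / (1.11×10^4) = 8.30×10^-26 kg = 50.0 u.

m ≈ 50.0 u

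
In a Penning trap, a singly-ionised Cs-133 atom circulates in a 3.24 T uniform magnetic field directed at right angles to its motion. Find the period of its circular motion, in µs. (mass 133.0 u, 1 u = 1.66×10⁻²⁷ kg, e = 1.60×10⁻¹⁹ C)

T ≈ 2.68 µs

The cyclotron period is independent of speed: T = 2πm/(qB).
T = 2π(2.21×10^-25) / [(1×1.60×10^-19)(3.24)] = 2.68×10^-6 s.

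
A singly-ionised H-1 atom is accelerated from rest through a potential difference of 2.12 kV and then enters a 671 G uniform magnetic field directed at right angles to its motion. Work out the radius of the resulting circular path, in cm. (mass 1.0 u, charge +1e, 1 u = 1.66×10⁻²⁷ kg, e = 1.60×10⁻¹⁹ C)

The kinetic energy gained is K = qV = (1×1.60×10^-19)(2120) = 3.39×10^-16 J.
v = √(2K/m) = 6.39×10^5 m/s.
r = mv/(qB) = (1.66×10^-27)(6.39×10^5) / [(1×1.60×10^-19)(0.0671)] = 0.0988 m.

r ≈ 9.88 cm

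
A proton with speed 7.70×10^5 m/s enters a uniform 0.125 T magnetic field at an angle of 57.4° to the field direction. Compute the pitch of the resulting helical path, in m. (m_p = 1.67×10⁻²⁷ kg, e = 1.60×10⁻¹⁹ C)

The velocity component along B is v∥ = v cos57.4° = 4.15×10^5 m/s.
The cyclotron period T = 2πm/(qB) = 5.25×10^-7 s is set by m, q, B alone.
Pitch = v∥·T = (4.15×10^5)(5.25×10^-7) = 0.218 m.

pitch ≈ 0.218 m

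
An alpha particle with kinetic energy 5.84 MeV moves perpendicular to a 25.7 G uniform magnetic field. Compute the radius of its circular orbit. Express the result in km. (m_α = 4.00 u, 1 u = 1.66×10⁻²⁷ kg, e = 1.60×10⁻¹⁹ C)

r ≈ 0.135 km

Convert the energy: K = 5.84 MeV = 9.34×10^-13 J.
v = √(2K/m) = √(2·9.34×10^-13/6.64×10^-27) = 1.68×10^7 m/s.
r = mv/(qB) = (6.64×10^-27)(1.68×10^7) / [(2×1.60×10^-19)(2.57×10^-3)] = 135 m.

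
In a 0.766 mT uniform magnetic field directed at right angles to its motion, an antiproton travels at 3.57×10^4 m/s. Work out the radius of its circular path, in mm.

r ≈ 486 mm

The magnetic force provides the centripetal force: qvB = mv²/r, so r = mv/(qB).
r = (1.67×10^-27 kg)(3.57×10^4 m/s) / [(1×1.60×10^-19 C)(7.66×10^-4 T)] = 0.486 m.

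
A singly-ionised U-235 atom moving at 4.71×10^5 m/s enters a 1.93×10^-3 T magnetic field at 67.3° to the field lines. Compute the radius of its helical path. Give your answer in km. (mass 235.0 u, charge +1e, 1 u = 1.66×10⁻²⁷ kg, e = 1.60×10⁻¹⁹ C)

r ≈ 0.549 km

Only the perpendicular component v⊥ = v sin67.3° = 4.35×10^5 m/s is bent by the field.
r = m v⊥ /(qB) = (3.90×10^-25)(4.35×10^5) / [(1×1.60×10^-19)(1.93×10^-3)] = 549 m.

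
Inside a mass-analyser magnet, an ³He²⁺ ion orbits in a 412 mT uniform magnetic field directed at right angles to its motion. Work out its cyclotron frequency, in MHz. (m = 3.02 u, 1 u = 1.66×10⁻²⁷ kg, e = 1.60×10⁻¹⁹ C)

f ≈ 4.19 MHz

f = qB/(2πm) = (2×1.60×10^-19)(0.412) / [2π(5.01×10^-27)] = 4.19×10^6 Hz.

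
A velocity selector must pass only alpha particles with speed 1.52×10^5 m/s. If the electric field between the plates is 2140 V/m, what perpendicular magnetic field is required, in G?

B ≈ 141 G

qE = qvB ⇒ B = E/v = (2140) / (1.52×10^5) = 0.0141 T.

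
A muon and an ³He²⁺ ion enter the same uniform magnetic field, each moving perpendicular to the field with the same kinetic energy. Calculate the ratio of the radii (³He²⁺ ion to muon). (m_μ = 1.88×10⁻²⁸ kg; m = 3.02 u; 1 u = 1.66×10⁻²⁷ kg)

ratio ≈ 2.58

r = √(2mK)/(qB) ⇒ at equal K, r ∝ √m/q.
r_{³He²⁺ ion}/r_{muon} = 2.58.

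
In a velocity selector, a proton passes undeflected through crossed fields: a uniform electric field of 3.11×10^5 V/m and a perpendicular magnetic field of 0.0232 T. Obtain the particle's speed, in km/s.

v ≈ 13400 km/s

For zero net force, qE = qvB, so v = E/B.
v = (3.11×10^5) / (0.0232) = 1.34×10^7 m/s.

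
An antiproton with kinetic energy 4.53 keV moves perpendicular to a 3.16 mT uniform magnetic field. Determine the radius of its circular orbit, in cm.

r ≈ 308 cm

Convert the energy: K = 4.53 keV = 7.25×10^-16 J.
v = √(2K/m) = √(2·7.25×10^-16/1.67×10^-27) = 9.32×10^5 m/s.
r = mv/(qB) = (1.67×10^-27)(9.32×10^5) / [(1×1.60×10^-19)(3.16×10^-3)] = 3.08 m.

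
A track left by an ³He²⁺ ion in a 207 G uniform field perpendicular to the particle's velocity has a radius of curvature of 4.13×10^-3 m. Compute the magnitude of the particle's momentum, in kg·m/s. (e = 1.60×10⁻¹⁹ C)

Since qvB = mv²/r, the momentum p = mv = qBr.
p = (2×1.60×10^-19)(0.0207)(4.13×10^-3) = 2.74×10^-23 kg·m/s.

p ≈ 2.74×10^-23 kg·m/s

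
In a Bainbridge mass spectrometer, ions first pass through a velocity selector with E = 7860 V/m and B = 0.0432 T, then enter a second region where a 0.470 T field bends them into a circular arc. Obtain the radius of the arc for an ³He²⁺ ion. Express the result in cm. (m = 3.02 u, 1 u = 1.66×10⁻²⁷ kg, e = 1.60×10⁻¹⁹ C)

The selector passes v = E/B = 7860/0.0432 = 1.82×10^5 m/s.
In the deflection region, r = mv/(qB₂) = (5.01×10^-27)(1.82×10^5) / [(2×1.60×10^-19)(0.470)] = 6.06×10^-3 m.

r ≈ 0.606 cm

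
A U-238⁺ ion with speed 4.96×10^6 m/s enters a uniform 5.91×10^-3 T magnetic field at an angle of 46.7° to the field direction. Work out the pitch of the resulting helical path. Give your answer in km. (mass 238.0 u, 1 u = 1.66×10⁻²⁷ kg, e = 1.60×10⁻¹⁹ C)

The velocity component along B is v∥ = v cos46.7° = 3.40×10^6 m/s.
The cyclotron period T = 2πm/(qB) = 2.63×10^-3 s is set by m, q, B alone.
Pitch = v∥·T = (3.40×10^6)(2.63×10^-3) = 8930 m.

pitch ≈ 8.93 km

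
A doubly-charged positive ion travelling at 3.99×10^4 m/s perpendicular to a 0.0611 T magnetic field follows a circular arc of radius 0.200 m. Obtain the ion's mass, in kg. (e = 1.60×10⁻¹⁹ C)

qvB = mv²/r ⇒ m = qBr/v.
m = (2×1.60×10^-19)(0.0611)(0.200) / (3.99×10^4) = 9.80×10^-26 kg.

m ≈ 9.80×10^-26 kg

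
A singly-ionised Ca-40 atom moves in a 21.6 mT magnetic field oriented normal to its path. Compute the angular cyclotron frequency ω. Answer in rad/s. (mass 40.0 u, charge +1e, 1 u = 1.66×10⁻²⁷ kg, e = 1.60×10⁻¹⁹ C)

ω = qB/m = (1×1.60×10^-19)(0.0216) / (6.64×10^-26) = 5.20×10^4 rad/s.

ω ≈ 5.20×10^4 rad/s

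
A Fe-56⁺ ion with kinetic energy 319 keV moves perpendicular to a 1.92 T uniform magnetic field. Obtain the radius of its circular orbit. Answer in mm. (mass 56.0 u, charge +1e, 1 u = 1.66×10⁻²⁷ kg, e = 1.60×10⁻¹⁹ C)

r ≈ 317 mm

Convert the energy: K = 319 keV = 5.10×10^-14 J.
v = √(2K/m) = √(2·5.10×10^-14/9.30×10^-26) = 1.05×10^6 m/s.
r = mv/(qB) = (9.30×10^-26)(1.05×10^6) / [(1×1.60×10^-19)(1.92)] = 0.317 m.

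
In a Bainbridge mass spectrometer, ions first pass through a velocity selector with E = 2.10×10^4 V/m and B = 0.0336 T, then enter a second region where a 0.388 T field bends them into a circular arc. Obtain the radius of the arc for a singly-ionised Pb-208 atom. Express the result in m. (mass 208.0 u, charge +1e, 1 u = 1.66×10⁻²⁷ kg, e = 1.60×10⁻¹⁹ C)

The selector passes v = E/B = 2.10×10^4/0.0336 = 6.25×10^5 m/s.
In the deflection region, r = mv/(qB₂) = (3.45×10^-25)(6.25×10^5) / [(1×1.60×10^-19)(0.388)] = 3.48 m.

r ≈ 3.48 m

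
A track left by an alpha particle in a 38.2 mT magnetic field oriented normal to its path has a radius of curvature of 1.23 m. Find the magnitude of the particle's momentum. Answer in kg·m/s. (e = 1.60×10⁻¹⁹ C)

Since qvB = mv²/r, the momentum p = mv = qBr.
p = (2×1.60×10^-19)(0.0382)(1.23) = 1.50×10^-20 kg·m/s.

p ≈ 1.50×10^-20 kg·m/s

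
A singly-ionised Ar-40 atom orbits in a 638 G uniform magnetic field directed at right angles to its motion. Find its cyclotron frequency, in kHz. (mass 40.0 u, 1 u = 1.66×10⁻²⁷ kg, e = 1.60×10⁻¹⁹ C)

f = qB/(2πm) = (1×1.60×10^-19)(0.0638) / [2π(6.64×10^-26)] = 2.45×10^4 Hz.

f ≈ 24.5 kHz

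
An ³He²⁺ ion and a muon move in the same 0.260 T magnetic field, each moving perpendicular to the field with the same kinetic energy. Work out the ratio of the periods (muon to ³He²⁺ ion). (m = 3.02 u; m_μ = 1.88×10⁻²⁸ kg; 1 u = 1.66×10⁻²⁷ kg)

ratio ≈ 0.0750

T = 2πm/(qB) is independent of speed, so T₂/T₁ = (m₂/q₂)/(m₁/q₁).
T_{muon}/T_{³He²⁺ ion} = (1.88×10^-28/1e) / (5.01×10^-27/2e) = 0.0750.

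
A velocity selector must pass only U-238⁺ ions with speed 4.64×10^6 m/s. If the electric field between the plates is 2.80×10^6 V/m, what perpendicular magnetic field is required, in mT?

qE = qvB ⇒ B = E/v = (2.80×10^6) / (4.64×10^6) = 0.603 T.

B ≈ 603 mT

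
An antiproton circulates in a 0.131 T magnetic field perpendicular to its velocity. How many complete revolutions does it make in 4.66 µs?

T = 2πm/(qB) = 2π(1.67×10^-27) / [(1×1.60×10^-19)(0.131)] = 5.0062×10^-7 s.
N = t/T = 4.66×10^-6 / 5.0062×10^-7 ≈ 9.31, so 9 complete revolutions.

N = 9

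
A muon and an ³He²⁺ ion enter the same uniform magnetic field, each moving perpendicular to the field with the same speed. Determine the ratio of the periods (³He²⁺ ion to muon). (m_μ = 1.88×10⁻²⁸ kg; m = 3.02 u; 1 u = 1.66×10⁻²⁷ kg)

T = 2πm/(qB) is independent of speed, so T₂/T₁ = (m₂/q₂)/(m₁/q₁).
T_{³He²⁺ ion}/T_{muon} = (5.01×10^-27/2e) / (1.88×10^-28/1e) = 13.3.

ratio ≈ 13.3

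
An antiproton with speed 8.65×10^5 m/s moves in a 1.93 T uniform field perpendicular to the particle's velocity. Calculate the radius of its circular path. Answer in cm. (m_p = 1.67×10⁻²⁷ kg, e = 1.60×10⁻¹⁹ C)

r ≈ 0.468 cm

The magnetic force provides the centripetal force: qvB = mv²/r, so r = mv/(qB).
r = (1.67×10^-27 kg)(8.65×10^5 m/s) / [(1×1.60×10^-19 C)(1.93 T)] = 4.68×10^-3 m.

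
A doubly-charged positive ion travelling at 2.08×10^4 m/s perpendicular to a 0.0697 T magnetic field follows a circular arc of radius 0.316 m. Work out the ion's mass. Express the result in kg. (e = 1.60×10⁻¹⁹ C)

m ≈ 3.39×10^-25 kg

qvB = mv²/r ⇒ m = qBr/v.
m = (2×1.60×10^-19)(0.0697)(0.316) / (2.08×10^4) = 3.39×10^-25 kg.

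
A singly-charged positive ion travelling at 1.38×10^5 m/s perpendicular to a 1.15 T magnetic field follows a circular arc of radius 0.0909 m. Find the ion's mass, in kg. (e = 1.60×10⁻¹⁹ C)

qvB = mv²/r ⇒ m = qBr/v.
m = (1×1.60×10^-19)(1.15)(0.0909) / (1.38×10^5) = 1.21×10^-25 kg.

m ≈ 1.21×10^-25 kg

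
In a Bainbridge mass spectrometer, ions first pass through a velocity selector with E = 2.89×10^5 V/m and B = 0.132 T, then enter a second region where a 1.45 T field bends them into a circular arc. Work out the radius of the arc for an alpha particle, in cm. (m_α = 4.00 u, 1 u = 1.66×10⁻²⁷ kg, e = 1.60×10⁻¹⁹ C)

The selector passes v = E/B = 2.89×10^5/0.132 = 2.19×10^6 m/s.
In the deflection region, r = mv/(qB₂) = (6.64×10^-27)(2.19×10^6) / [(2×1.60×10^-19)(1.45)] = 0.0313 m.

r ≈ 3.13 cm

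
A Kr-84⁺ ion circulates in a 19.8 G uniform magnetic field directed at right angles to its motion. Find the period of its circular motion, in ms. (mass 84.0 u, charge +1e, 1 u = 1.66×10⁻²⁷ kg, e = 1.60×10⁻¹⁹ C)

T ≈ 2.77 ms

The cyclotron period is independent of speed: T = 2πm/(qB).
T = 2π(1.39×10^-25) / [(1×1.60×10^-19)(1.98×10^-3)] = 2.77×10^-3 s.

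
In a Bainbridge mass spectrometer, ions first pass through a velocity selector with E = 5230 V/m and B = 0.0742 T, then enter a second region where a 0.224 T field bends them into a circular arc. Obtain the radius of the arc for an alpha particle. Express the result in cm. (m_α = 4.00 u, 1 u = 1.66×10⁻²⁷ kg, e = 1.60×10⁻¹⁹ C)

The selector passes v = E/B = 5230/0.0742 = 7.05×10^4 m/s.
In the deflection region, r = mv/(qB₂) = (6.64×10^-27)(7.05×10^4) / [(2×1.60×10^-19)(0.224)] = 6.53×10^-3 m.

r ≈ 0.653 cm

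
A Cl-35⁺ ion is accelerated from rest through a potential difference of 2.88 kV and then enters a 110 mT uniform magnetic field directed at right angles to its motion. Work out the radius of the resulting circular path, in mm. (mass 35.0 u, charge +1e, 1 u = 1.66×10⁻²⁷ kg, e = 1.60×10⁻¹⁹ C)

r ≈ 416 mm

The kinetic energy gained is K = qV = (1×1.60×10^-19)(2880) = 4.61×10^-16 J.
v = √(2K/m) = 1.26×10^5 m/s.
r = mv/(qB) = (5.81×10^-26)(1.26×10^5) / [(1×1.60×10^-19)(0.110)] = 0.416 m.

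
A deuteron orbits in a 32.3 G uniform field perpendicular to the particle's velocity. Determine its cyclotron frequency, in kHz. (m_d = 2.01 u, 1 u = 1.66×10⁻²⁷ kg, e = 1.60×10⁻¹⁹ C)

f = qB/(2πm) = (1×1.60×10^-19)(3.23×10^-3) / [2π(3.34×10^-27)] = 2.47×10^4 Hz.

f ≈ 24.7 kHz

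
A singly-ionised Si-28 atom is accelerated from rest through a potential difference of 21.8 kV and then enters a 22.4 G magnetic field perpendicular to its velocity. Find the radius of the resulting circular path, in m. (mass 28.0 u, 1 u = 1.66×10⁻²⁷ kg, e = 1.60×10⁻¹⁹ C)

r ≈ 50.2 m

The kinetic energy gained is K = qV = (1×1.60×10^-19)(2.18×10^4) = 3.49×10^-15 J.
v = √(2K/m) = 3.87×10^5 m/s.
r = mv/(qB) = (4.65×10^-26)(3.87×10^5) / [(1×1.60×10^-19)(2.24×10^-3)] = 50.2 m.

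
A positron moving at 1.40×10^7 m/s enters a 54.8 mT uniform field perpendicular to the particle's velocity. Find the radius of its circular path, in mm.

r ≈ 1.45 mm

The magnetic force provides the centripetal force: qvB = mv²/r, so r = mv/(qB).
r = (9.11×10^-31 kg)(1.40×10^7 m/s) / [(1×1.60×10^-19 C)(0.0548 T)] = 1.45×10^-3 m.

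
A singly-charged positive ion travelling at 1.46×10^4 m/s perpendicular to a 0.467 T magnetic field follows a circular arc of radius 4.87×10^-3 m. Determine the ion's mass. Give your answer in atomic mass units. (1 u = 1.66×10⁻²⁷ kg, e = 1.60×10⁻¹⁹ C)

m ≈ 15.0 u

qvB = mv²/r ⇒ m = qBr/v.
m = (1×1.60×10^-19)(0.467)(4.87×10^-3) / (1.46×10^4) = 2.49×10^-26 kg = 15.0 u.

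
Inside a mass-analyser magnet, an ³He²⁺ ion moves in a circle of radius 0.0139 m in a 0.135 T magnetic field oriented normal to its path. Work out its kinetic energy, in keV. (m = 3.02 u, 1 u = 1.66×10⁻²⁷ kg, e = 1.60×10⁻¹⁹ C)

K ≈ 0.225 keV

v = qBr/m = (2×1.60×10^-19)(0.135)(0.0139) / (5.01×10^-27) = 1.20×10^5 m/s.
K = ½mv² = 0.5·(5.01×10^-27)·(1.20×10^5)² = 3.60×10^-17 J = 0.225 keV.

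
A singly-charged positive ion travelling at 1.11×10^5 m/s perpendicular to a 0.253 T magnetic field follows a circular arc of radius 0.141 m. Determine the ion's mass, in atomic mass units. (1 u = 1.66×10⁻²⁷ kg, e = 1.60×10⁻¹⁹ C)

qvB = mv²/r ⇒ m = qBr/v.
m = (1×1.60×10^-19)(0.253)(0.141) / (1.11×10^5) = 5.14×10^-26 kg = 31.0 u.

m ≈ 31.0 u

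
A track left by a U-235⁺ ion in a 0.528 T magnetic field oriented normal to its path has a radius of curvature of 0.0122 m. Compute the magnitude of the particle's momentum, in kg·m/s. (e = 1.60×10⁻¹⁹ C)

Since qvB = mv²/r, the momentum p = mv = qBr.
p = (1×1.60×10^-19)(0.528)(0.0122) = 1.03×10^-21 kg·m/s.

p ≈ 1.03×10^-21 kg·m/s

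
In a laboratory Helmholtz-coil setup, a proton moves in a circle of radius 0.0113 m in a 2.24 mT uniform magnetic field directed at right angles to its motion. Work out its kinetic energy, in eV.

v = qBr/m = (1×1.60×10^-19)(2.24×10^-3)(0.0113) / (1.67×10^-27) = 2430 m/s.
K = ½mv² = 0.5·(1.67×10^-27)·(2430)² = 4.91×10^-21 J = 0.0307 eV.

K ≈ 0.0307 eV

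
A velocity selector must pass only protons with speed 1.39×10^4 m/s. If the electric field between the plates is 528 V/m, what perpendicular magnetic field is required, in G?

qE = qvB ⇒ B = E/v = (528) / (1.39×10^4) = 0.0380 T.

B ≈ 380 G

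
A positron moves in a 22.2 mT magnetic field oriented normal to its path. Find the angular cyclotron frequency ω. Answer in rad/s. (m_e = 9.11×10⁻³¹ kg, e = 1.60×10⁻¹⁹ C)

ω ≈ 3.90×10^9 rad/s

ω = qB/m = (1×1.60×10^-19)(0.0222) / (9.11×10^-31) = 3.90×10^9 rad/s.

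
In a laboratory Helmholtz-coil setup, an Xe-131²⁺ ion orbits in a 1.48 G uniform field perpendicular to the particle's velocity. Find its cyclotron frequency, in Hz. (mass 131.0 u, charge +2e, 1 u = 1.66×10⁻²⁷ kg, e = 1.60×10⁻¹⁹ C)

f ≈ 34.7 Hz

f = qB/(2πm) = (2×1.60×10^-19)(1.48×10^-4) / [2π(2.17×10^-25)] = 34.7 Hz.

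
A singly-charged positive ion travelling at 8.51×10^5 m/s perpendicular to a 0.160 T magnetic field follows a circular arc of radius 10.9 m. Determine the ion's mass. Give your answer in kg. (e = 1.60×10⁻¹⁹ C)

qvB = mv²/r ⇒ m = qBr/v.
m = (1×1.60×10^-19)(0.160)(10.9) / (8.51×10^5) = 3.28×10^-25 kg.

m ≈ 3.28×10^-25 kg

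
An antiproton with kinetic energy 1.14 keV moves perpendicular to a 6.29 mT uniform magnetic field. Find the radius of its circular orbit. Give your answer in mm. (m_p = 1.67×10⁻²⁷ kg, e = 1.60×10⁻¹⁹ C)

Convert the energy: K = 1.14 keV = 1.82×10^-16 J.
v = √(2K/m) = √(2·1.82×10^-16/1.67×10^-27) = 4.67×10^5 m/s.
r = mv/(qB) = (1.67×10^-27)(4.67×10^5) / [(1×1.60×10^-19)(6.29×10^-3)] = 0.776 m.

r ≈ 776 mm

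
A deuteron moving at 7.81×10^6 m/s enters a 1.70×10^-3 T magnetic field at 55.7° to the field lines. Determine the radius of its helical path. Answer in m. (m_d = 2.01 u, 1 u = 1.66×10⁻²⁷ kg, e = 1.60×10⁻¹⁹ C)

r ≈ 79.1 m

Only the perpendicular component v⊥ = v sin55.7° = 6.45×10^6 m/s is bent by the field.
r = m v⊥ /(qB) = (3.34×10^-27)(6.45×10^6) / [(1×1.60×10^-19)(1.70×10^-3)] = 79.1 m.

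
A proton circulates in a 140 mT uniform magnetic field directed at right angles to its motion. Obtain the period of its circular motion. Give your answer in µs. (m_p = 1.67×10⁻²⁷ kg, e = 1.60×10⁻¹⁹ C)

T ≈ 0.468 µs

The cyclotron period is independent of speed: T = 2πm/(qB).
T = 2π(1.67×10^-27) / [(1×1.60×10^-19)(0.140)] = 4.68×10^-7 s.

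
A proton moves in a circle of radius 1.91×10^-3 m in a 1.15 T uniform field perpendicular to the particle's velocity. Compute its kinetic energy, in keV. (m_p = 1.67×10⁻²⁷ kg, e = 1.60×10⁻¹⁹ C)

v = qBr/m = (1×1.60×10^-19)(1.15)(1.91×10^-3) / (1.67×10^-27) = 2.10×10^5 m/s.
K = ½mv² = 0.5·(1.67×10^-27)·(2.10×10^5)² = 3.70×10^-17 J = 0.231 keV.

K ≈ 0.231 keV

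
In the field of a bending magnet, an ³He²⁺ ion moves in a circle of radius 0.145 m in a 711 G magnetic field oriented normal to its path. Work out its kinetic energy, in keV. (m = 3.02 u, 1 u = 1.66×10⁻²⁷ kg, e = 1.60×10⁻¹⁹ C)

K ≈ 6.78 keV

v = qBr/m = (2×1.60×10^-19)(0.0711)(0.145) / (5.01×10^-27) = 6.58×10^5 m/s.
K = ½mv² = 0.5·(5.01×10^-27)·(6.58×10^5)² = 1.09×10^-15 J = 6.78 keV.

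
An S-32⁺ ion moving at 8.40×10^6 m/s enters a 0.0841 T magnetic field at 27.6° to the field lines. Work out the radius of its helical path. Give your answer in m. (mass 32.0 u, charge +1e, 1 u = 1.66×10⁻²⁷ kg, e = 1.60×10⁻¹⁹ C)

r ≈ 15.4 m

Only the perpendicular component v⊥ = v sin27.6° = 3.89×10^6 m/s is bent by the field.
r = m v⊥ /(qB) = (5.31×10^-26)(3.89×10^6) / [(1×1.60×10^-19)(0.0841)] = 15.4 m.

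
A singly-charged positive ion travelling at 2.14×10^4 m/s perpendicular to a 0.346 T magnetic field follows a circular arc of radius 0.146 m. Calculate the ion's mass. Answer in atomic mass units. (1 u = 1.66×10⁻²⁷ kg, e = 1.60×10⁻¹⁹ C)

qvB = mv²/r ⇒ m = qBr/v.
m = (1×1.60×10^-19)(0.346)(0.146) / (2.14×10^4) = 3.78×10^-25 kg = 228 u.

m ≈ 228 u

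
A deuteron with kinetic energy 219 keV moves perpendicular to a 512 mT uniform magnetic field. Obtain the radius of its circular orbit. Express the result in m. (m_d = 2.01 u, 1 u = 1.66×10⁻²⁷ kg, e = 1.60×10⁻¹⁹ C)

Convert the energy: K = 219 keV = 3.50×10^-14 J.
v = √(2K/m) = √(2·3.50×10^-14/3.34×10^-27) = 4.58×10^6 m/s.
r = mv/(qB) = (3.34×10^-27)(4.58×10^6) / [(1×1.60×10^-19)(0.512)] = 0.187 m.

r ≈ 0.187 m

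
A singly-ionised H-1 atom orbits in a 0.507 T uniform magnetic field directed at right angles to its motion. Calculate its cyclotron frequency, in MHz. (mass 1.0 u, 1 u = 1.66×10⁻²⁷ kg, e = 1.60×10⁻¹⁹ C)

f ≈ 7.78 MHz

f = qB/(2πm) = (1×1.60×10^-19)(0.507) / [2π(1.66×10^-27)] = 7.78×10^6 Hz.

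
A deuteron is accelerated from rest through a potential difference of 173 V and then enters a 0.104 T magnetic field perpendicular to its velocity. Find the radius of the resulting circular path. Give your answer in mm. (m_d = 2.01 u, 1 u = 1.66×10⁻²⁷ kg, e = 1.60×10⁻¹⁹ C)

The kinetic energy gained is K = qV = (1×1.60×10^-19)(173) = 2.77×10^-17 J.
v = √(2K/m) = 1.29×10^5 m/s.
r = mv/(qB) = (3.34×10^-27)(1.29×10^5) / [(1×1.60×10^-19)(0.104)] = 0.0258 m.

r ≈ 25.8 mm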